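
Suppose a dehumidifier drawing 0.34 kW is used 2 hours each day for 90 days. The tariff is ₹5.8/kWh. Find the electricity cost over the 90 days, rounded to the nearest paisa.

₹354.96

Runtime = 2 h/day × 90 days = 180 h
Energy = 0.34 kW × 180 h = 61.2 kWh
Cost = 61.2 kWh × ₹5.8/kWh = ₹354.96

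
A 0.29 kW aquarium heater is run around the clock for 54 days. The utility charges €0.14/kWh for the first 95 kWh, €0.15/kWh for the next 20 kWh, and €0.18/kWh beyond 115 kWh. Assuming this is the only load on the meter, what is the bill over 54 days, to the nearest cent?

€63.25

Runtime = 24 h × 54 = 1296 h
Energy = 0.29 kW × 1296 h = 375.84 kWh
Tier 1 (0–95 kWh): 95 × €0.14 = €13.3
Tier 2 (95–115 kWh): 20 × €0.15 = €3
Above 115 kWh: 260.84 × €0.18 = €46.9512
Bill = €63.25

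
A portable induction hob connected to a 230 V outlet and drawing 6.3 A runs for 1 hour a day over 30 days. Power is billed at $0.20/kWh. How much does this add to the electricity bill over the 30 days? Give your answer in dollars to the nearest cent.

Power = 6.3 A × 230 V = 1449 W = 1.449 kW
Runtime = 1 h/day × 30 days = 30 h
Energy = 1.449 kW × 30 h = 43.47 kWh
Cost = 43.47 kWh × $0.20/kWh = $8.69

$8.69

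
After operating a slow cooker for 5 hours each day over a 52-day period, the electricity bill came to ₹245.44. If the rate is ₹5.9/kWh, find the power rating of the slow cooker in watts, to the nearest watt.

160 W

Energy = ₹245.44 ÷ ₹5.9/kWh = 41.6 kWh
Runtime = 5 h/day × 52 days = 260 h
Power = 41.6 kWh ÷ 260 h = 0.16 kW = 160 W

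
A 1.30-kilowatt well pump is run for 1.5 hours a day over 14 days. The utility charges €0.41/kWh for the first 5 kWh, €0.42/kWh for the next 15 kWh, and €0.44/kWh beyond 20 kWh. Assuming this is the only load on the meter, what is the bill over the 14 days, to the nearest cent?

€11.56

Runtime = 1.5 h/day × 14 days = 21 h
Energy = 1.3 kW × 21 h = 27.3 kWh
Tier 1 (0–5 kWh): 5 × €0.41 = €2.05
Tier 2 (5–20 kWh): 15 × €0.42 = €6.3
Above 20 kWh: 7.3 × €0.44 = €3.212
Bill = €11.56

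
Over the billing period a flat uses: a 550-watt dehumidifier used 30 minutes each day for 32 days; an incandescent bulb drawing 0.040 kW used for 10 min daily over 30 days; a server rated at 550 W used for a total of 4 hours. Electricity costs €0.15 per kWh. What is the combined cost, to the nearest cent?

dehumidifier: Runtime = 30 min × 32 = 960 min = 16 h
dehumidifier: 0.55 kW × 16 h = 8.8 kWh
incandescent bulb: Runtime = 10 min × 30 = 300 min = 5 h
incandescent bulb: 0.04 kW × 5 h = 0.2 kWh
server: 0.55 kW × 4 h = 2.2 kWh
Total energy = 11.2 kWh
Cost = 11.2 × €0.15 = €1.68

€1.68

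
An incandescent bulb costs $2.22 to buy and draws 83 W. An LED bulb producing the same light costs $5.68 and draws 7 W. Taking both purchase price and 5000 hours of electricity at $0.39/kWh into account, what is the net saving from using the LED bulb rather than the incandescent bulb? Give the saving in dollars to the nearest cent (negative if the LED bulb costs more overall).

$144.74

incandescent bulb: $2.22 + (83/1000) kW × 5000 h × $0.39 = $2.22 + $161.85 = $164.07
LED bulb: $5.68 + (7/1000) kW × 5000 h × $0.39 = $5.68 + $13.65 = $19.33
Saving = $164.07 − $19.33 = $144.74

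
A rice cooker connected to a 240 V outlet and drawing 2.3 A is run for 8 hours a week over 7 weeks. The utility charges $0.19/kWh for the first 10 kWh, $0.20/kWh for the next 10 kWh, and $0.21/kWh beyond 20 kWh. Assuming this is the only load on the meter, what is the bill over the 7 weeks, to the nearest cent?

$6.19

Power = 2.3 A × 240 V = 552 W = 0.552 kW
Runtime = 8 h/week × 7 weeks = 56 h
Energy = 0.552 kW × 56 h = 30.912 kWh
Tier 1 (0–10 kWh): 10 × $0.19 = $1.9
Tier 2 (10–20 kWh): 10 × $0.20 = $2
Above 20 kWh: 10.912 × $0.21 = $2.29152
Bill = $6.19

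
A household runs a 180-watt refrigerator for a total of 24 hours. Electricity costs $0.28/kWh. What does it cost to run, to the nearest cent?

Energy = 0.18 kW × 24 h = 4.32 kWh
Cost = 4.32 kWh × $0.28/kWh = $1.21

$1.21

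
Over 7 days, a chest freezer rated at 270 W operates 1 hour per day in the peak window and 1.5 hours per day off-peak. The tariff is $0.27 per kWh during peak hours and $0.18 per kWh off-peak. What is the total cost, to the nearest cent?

$1.02

Peak energy = 0.27 kW × 1 h × 7 = 1.89 kWh
Off-peak energy = 0.27 kW × 1.5 h × 7 = 2.835 kWh
Cost = 1.89 × $0.27 + 2.835 × $0.18 = $0.5103 + $0.5103 = $1.02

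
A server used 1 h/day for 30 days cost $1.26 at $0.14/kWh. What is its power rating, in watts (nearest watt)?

300 W

Energy = $1.26 ÷ $0.14/kWh = 9 kWh
Runtime = 1 h/day × 30 days = 30 h
Power = 9 kWh ÷ 30 h = 0.3 kW = 300 W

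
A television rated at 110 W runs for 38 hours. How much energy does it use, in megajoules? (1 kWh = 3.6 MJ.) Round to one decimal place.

Energy = 0.11 kW × 38 h = 4.18 kWh
= 4.18 × 3.6 MJ = 15.0 MJ

15.0 MJ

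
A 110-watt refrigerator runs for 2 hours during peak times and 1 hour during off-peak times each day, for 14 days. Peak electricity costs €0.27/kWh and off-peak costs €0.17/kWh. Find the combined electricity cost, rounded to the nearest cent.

Peak energy = 0.11 kW × 2 h × 14 = 3.08 kWh
Off-peak energy = 0.11 kW × 1 h × 14 = 1.54 kWh
Cost = 3.08 × €0.27 + 1.54 × €0.17 = €0.8316 + €0.2618 = €1.09

€1.09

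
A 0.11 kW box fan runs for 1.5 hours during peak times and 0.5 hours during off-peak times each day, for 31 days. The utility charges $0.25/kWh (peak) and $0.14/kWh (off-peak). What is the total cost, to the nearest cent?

$1.52

Peak energy = 0.11 kW × 1.5 h × 31 = 5.115 kWh
Off-peak energy = 0.11 kW × 0.5 h × 31 = 1.705 kWh
Cost = 5.115 × $0.25 + 1.705 × $0.14 = $1.27875 + $0.2387 = $1.52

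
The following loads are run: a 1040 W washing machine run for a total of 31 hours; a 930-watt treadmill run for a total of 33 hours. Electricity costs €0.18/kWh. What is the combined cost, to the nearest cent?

washing machine: 1.04 kW × 31 h = 32.24 kWh
treadmill: 0.93 kW × 33 h = 30.69 kWh
Total energy = 62.93 kWh
Cost = 62.93 × €0.18 = €11.33

€11.33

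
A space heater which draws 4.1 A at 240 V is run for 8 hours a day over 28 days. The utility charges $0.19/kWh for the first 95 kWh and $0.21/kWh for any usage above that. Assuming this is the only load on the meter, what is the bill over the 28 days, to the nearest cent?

Power = 4.1 A × 240 V = 984 W = 0.984 kW
Runtime = 8 h/day × 28 days = 224 h
Energy = 0.984 kW × 224 h = 220.416 kWh
Tier 1 (0–95 kWh): 95 × $0.19 = $18.05
Above 95 kWh: 125.416 × $0.21 = $26.33736
Bill = $44.39

$44.39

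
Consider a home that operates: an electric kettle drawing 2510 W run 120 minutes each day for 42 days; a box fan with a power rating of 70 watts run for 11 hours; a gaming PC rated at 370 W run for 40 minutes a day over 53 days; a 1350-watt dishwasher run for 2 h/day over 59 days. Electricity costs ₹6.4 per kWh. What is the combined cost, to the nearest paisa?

electric kettle: Runtime = 120 min × 42 = 5040 min = 84 h
electric kettle: 2.51 kW × 84 h = 210.84 kWh
box fan: 0.07 kW × 11 h = 0.77 kWh
gaming PC: Runtime = 40 min × 53 = 2120 min = 35.333333… h
gaming PC: 0.37 kW × 35.333333… h = 13.073333… kWh
dishwasher: Runtime = 2 h/day × 59 days = 118 h
dishwasher: 1.35 kW × 118 h = 159.3 kWh
Total energy = 383.983333… kWh
Cost = 383.983333… × ₹6.4 = ₹2457.49

₹2457.49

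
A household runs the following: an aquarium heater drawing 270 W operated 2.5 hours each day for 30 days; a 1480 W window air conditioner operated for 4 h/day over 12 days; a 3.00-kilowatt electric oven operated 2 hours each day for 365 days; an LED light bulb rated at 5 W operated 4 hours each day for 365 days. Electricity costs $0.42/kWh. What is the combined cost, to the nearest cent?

aquarium heater: Runtime = 2.5 h/day × 30 days = 75 h
aquarium heater: 0.27 kW × 75 h = 20.25 kWh
window air conditioner: Runtime = 4 h/day × 12 days = 48 h
window air conditioner: 1.48 kW × 48 h = 71.04 kWh
electric oven: Runtime = 2 h/day × 365 days = 730 h
electric oven: 3 kW × 730 h = 2190 kWh
LED light bulb: Runtime = 4 h/day × 365 days = 1460 h
LED light bulb: 0.005 kW × 1460 h = 7.3 kWh
Total energy = 2288.59 kWh
Cost = 2288.59 × $0.42 = $961.21

$961.21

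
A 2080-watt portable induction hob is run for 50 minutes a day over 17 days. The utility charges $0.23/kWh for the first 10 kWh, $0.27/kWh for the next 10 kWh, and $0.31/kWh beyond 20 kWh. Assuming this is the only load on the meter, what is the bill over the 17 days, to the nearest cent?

$7.93

Runtime = 50 min × 17 = 850 min = 14.166666… h
Energy = 2.08 kW × 14.166666… h = 29.466666… kWh
Tier 1 (0–10 kWh): 10 × $0.23 = $2.3
Tier 2 (10–20 kWh): 10 × $0.27 = $2.7
Above 20 kWh: 9.466666… × $0.31 = $2.934666…
Bill = $7.93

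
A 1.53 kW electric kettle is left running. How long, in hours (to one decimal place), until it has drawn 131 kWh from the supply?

Hours = 131 kWh ÷ 1.53 kW = 85.6 h

85.6 h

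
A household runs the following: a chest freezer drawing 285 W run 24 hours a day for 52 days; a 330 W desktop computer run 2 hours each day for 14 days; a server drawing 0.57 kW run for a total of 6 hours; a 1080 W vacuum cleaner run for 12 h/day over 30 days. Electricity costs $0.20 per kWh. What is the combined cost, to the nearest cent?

chest freezer: Runtime = 24 h × 52 = 1248 h
chest freezer: 0.285 kW × 1248 h = 355.68 kWh
desktop computer: Runtime = 2 h/day × 14 days = 28 h
desktop computer: 0.33 kW × 28 h = 9.24 kWh
server: 0.57 kW × 6 h = 3.42 kWh
vacuum cleaner: Runtime = 12 h/day × 30 days = 360 h
vacuum cleaner: 1.08 kW × 360 h = 388.8 kWh
Total energy = 757.14 kWh
Cost = 757.14 × $0.20 = $151.43

$151.43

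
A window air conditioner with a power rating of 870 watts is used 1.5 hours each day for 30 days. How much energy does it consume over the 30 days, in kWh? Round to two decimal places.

39.15 kWh

Runtime = 1.5 h/day × 30 days = 45 h
Energy = 0.87 kW × 45 h = 39.15 kWh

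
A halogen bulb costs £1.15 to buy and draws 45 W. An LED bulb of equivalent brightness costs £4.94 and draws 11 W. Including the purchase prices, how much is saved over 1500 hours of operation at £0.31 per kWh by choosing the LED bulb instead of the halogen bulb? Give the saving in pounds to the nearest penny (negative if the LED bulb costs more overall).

£12.02

halogen bulb: £1.15 + (45/1000) kW × 1500 h × £0.31 = £1.15 + £20.925 = £22.075
LED bulb: £4.94 + (11/1000) kW × 1500 h × £0.31 = £4.94 + £5.115 = £10.055
Saving = £22.075 − £10.055 = £12.02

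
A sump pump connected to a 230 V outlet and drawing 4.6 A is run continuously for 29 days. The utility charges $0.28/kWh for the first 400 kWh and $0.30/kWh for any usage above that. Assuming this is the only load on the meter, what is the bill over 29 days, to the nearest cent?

$212.91

Power = 4.6 A × 230 V = 1058 W = 1.058 kW
Runtime = 24 h × 29 = 696 h
Energy = 1.058 kW × 696 h = 736.368 kWh
Tier 1 (0–400 kWh): 400 × $0.28 = $112
Above 400 kWh: 336.368 × $0.30 = $100.9104
Bill = $212.91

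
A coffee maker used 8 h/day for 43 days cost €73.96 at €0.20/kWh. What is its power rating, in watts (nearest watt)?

1075 W

Energy = €73.96 ÷ €0.20/kWh = 369.8 kWh
Runtime = 8 h/day × 43 days = 344 h
Power = 369.8 kWh ÷ 344 h = 1.075 kW = 1075 W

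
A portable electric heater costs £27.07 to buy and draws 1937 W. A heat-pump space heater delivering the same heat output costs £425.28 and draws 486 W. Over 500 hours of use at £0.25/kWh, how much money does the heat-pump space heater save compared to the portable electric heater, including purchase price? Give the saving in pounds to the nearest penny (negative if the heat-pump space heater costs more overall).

portable electric heater: £27.07 + (1937/1000) kW × 500 h × £0.25 = £27.07 + £242.125 = £269.195
heat-pump space heater: £425.28 + (486/1000) kW × 500 h × £0.25 = £425.28 + £60.75 = £486.03
Saving = £269.195 − £486.03 = −£216.835 → -£216.84

-£216.84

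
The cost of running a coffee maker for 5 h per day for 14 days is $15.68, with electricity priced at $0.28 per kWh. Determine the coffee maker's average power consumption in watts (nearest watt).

Energy = $15.68 ÷ $0.28/kWh = 56 kWh
Runtime = 5 h/day × 14 days = 70 h
Power = 56 kWh ÷ 70 h = 0.8 kW = 800 W

800 W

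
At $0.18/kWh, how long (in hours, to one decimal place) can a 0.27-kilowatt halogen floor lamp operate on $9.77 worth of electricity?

201.0 h

Energy available = $9.77 ÷ $0.18/kWh = 54.2778 kWh
Hours = 54.2778 kWh ÷ 0.27 kW = 201.0 h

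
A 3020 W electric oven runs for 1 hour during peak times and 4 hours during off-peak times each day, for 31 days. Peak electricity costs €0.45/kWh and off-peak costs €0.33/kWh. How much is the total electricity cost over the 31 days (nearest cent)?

Peak energy = 3.02 kW × 1 h × 31 = 93.62 kWh
Off-peak energy = 3.02 kW × 4 h × 31 = 374.48 kWh
Cost = 93.62 × €0.45 + 374.48 × €0.33 = €42.129 + €123.5784 = €165.71

€165.71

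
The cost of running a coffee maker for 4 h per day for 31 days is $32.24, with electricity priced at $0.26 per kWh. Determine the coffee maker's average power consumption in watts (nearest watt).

Energy = $32.24 ÷ $0.26/kWh = 124 kWh
Runtime = 4 h/day × 31 days = 124 h
Power = 124 kWh ÷ 124 h = 1 kW = 1000 W

1000 W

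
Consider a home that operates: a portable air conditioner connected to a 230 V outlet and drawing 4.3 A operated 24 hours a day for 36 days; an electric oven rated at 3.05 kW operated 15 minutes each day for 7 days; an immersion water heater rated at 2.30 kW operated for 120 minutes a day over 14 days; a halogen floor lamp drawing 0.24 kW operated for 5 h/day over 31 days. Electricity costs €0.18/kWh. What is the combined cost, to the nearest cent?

portable air conditioner: Power = 4.3 A × 230 V = 989 W = 0.989 kW
portable air conditioner: Runtime = 24 h × 36 = 864 h
portable air conditioner: 0.989 kW × 864 h = 854.496 kWh
electric oven: Runtime = 15 min × 7 = 105 min = 1.75 h
electric oven: 3.05 kW × 1.75 h = 5.3375 kWh
immersion water heater: Runtime = 120 min × 14 = 1680 min = 28 h
immersion water heater: 2.3 kW × 28 h = 64.4 kWh
halogen floor lamp: Runtime = 5 h/day × 31 days = 155 h
halogen floor lamp: 0.24 kW × 155 h = 37.2 kWh
Total energy = 961.4335 kWh
Cost = 961.4335 × €0.18 = €173.06

€173.06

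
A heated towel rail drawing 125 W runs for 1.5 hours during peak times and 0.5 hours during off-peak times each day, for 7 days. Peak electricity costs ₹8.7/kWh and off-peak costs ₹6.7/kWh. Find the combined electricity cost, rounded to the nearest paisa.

Peak energy = 0.125 kW × 1.5 h × 7 = 1.3125 kWh
Off-peak energy = 0.125 kW × 0.5 h × 7 = 0.4375 kWh
Cost = 1.3125 × ₹8.7 + 0.4375 × ₹6.7 = ₹11.41875 + ₹2.93125 = ₹14.35

₹14.35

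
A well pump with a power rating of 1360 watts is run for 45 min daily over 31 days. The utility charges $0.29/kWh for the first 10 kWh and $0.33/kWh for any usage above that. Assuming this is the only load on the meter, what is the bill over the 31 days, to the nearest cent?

Runtime = 45 min × 31 = 1395 min = 23.25 h
Energy = 1.36 kW × 23.25 h = 31.62 kWh
Tier 1 (0–10 kWh): 10 × $0.29 = $2.9
Above 10 kWh: 21.62 × $0.33 = $7.1346
Bill = $10.03

$10.03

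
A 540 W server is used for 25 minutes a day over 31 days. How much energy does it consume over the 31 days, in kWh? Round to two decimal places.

Runtime = 25 min × 31 = 775 min = 12.916666… h
Energy = 0.54 kW × 12.916666… h = 6.975 kWh ≈ 6.98 kWh

6.98 kWh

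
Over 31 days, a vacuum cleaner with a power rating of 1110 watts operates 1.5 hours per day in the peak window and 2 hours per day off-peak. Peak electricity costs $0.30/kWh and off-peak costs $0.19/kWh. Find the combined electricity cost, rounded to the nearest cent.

Peak energy = 1.11 kW × 1.5 h × 31 = 51.615 kWh
Off-peak energy = 1.11 kW × 2 h × 31 = 68.82 kWh
Cost = 51.615 × $0.30 + 68.82 × $0.19 = $15.4845 + $13.0758 = $28.56

$28.56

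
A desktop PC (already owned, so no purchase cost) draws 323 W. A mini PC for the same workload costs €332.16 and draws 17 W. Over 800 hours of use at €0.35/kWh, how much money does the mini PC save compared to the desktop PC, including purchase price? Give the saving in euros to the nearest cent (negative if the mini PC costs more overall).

desktop PC: €0.00 + (323/1000) kW × 800 h × €0.35 = €0.00 + €90.44 = €90.44
mini PC: €332.16 + (17/1000) kW × 800 h × €0.35 = €332.16 + €4.76 = €336.92
Saving = €90.44 − €336.92 = −€246.48

-€246.48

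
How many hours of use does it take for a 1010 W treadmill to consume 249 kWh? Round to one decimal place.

246.5 h

Hours = 249 kWh ÷ 1.01 kW = 246.5 h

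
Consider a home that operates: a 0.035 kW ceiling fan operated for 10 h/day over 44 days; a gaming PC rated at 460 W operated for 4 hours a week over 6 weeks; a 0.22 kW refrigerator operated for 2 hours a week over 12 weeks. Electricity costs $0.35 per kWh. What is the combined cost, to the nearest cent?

$11.10

ceiling fan: Runtime = 10 h/day × 44 days = 440 h
ceiling fan: 0.035 kW × 440 h = 15.4 kWh
gaming PC: Runtime = 4 h/week × 6 weeks = 24 h
gaming PC: 0.46 kW × 24 h = 11.04 kWh
refrigerator: Runtime = 2 h/week × 12 weeks = 24 h
refrigerator: 0.22 kW × 24 h = 5.28 kWh
Total energy = 31.72 kWh
Cost = 31.72 × $0.35 = $11.10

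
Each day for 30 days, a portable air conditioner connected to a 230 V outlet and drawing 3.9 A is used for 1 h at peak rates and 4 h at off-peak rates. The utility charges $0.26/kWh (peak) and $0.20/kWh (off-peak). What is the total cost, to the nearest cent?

$28.52

Power = 3.9 A × 230 V = 897 W = 0.897 kW
Peak energy = 0.897 kW × 1 h × 30 = 26.91 kWh
Off-peak energy = 0.897 kW × 4 h × 30 = 107.64 kWh
Cost = 26.91 × $0.26 + 107.64 × $0.20 = $6.9966 + $21.528 = $28.52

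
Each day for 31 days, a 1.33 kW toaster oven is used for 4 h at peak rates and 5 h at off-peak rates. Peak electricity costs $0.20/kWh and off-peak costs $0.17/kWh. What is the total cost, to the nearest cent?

Peak energy = 1.33 kW × 4 h × 31 = 164.92 kWh
Off-peak energy = 1.33 kW × 5 h × 31 = 206.15 kWh
Cost = 164.92 × $0.20 + 206.15 × $0.17 = $32.984 + $35.0455 = $68.03

$68.03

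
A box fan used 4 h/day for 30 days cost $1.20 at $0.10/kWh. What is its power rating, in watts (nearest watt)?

100 W

Energy = $1.20 ÷ $0.10/kWh = 12 kWh
Runtime = 4 h/day × 30 days = 120 h
Power = 12 kWh ÷ 120 h = 0.1 kW = 100 W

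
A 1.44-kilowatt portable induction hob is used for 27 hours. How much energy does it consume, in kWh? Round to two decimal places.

38.88 kWh

Energy = 1.44 kW × 27 h = 38.88 kWh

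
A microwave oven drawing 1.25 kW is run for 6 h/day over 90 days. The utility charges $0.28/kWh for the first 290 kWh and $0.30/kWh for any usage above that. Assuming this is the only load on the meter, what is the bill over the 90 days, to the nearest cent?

Runtime = 6 h/day × 90 days = 540 h
Energy = 1.25 kW × 540 h = 675 kWh
Tier 1 (0–290 kWh): 290 × $0.28 = $81.2
Above 290 kWh: 385 × $0.30 = $115.5
Bill = $196.70

$196.70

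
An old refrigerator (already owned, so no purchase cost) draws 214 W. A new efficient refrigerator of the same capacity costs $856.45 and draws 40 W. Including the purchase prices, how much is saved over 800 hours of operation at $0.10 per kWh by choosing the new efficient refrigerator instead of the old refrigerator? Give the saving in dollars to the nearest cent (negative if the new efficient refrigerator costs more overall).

-$842.53

old refrigerator: $0.00 + (214/1000) kW × 800 h × $0.10 = $0.00 + $17.12 = $17.12
new efficient refrigerator: $856.45 + (40/1000) kW × 800 h × $0.10 = $856.45 + $3.2 = $859.65
Saving = $17.12 − $859.65 = −$842.53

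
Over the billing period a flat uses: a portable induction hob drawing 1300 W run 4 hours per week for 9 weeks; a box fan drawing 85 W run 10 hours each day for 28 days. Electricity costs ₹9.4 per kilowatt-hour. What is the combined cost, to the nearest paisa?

portable induction hob: Runtime = 4 h/week × 9 weeks = 36 h
portable induction hob: 1.3 kW × 36 h = 46.8 kWh
box fan: Runtime = 10 h/day × 28 days = 280 h
box fan: 0.085 kW × 280 h = 23.8 kWh
Total energy = 70.6 kWh
Cost = 70.6 × ₹9.4 = ₹663.64

₹663.64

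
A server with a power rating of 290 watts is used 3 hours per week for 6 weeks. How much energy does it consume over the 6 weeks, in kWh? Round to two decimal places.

Runtime = 3 h/week × 6 weeks = 18 h
Energy = 0.29 kW × 18 h = 5.22 kWh

5.22 kWh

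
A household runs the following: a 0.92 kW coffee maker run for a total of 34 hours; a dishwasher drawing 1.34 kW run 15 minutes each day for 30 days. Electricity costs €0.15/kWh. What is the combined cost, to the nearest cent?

coffee maker: 0.92 kW × 34 h = 31.28 kWh
dishwasher: Runtime = 15 min × 30 = 450 min = 7.5 h
dishwasher: 1.34 kW × 7.5 h = 10.05 kWh
Total energy = 41.33 kWh
Cost = 41.33 × €0.15 = €6.20

€6.20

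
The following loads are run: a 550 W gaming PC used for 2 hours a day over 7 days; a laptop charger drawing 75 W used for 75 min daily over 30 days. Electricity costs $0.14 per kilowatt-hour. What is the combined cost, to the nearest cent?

$1.47

gaming PC: Runtime = 2 h/day × 7 days = 14 h
gaming PC: 0.55 kW × 14 h = 7.7 kWh
laptop charger: Runtime = 75 min × 30 = 2250 min = 37.5 h
laptop charger: 0.075 kW × 37.5 h = 2.8125 kWh
Total energy = 10.5125 kWh
Cost = 10.5125 × $0.14 = $1.47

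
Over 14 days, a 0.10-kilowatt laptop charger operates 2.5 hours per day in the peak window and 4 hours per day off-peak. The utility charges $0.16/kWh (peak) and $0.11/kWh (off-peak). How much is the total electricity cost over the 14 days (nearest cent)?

Peak energy = 0.1 kW × 2.5 h × 14 = 3.5 kWh
Off-peak energy = 0.1 kW × 4 h × 14 = 5.6 kWh
Cost = 3.5 × $0.16 + 5.6 × $0.11 = $0.56 + $0.616 = $1.18

$1.18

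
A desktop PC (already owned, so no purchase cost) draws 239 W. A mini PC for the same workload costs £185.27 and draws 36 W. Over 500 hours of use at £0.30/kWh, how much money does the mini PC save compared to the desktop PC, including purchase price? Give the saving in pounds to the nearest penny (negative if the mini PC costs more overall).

desktop PC: £0.00 + (239/1000) kW × 500 h × £0.30 = £0.00 + £35.85 = £35.85
mini PC: £185.27 + (36/1000) kW × 500 h × £0.30 = £185.27 + £5.4 = £190.67
Saving = £35.85 − £190.67 = −£154.82

-£154.82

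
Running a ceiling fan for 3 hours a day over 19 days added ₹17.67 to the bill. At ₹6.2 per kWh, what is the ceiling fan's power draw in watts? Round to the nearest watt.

50 W

Energy = ₹17.67 ÷ ₹6.2/kWh = 2.85 kWh
Runtime = 3 h/day × 19 days = 57 h
Power = 2.85 kWh ÷ 57 h = 0.05 kW = 50 W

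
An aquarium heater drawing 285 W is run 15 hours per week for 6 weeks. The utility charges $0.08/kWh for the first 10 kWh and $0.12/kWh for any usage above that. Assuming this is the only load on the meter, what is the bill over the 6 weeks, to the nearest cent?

$2.68

Runtime = 15 h/week × 6 weeks = 90 h
Energy = 0.285 kW × 90 h = 25.65 kWh
Tier 1 (0–10 kWh): 10 × $0.08 = $0.8
Above 10 kWh: 15.65 × $0.12 = $1.878
Bill = $2.68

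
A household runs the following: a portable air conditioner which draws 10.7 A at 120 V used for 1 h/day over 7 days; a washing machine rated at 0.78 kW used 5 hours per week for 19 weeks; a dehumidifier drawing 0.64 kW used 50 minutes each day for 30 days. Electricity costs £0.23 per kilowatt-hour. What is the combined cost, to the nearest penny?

portable air conditioner: Power = 10.7 A × 120 V = 1284 W = 1.284 kW
portable air conditioner: Runtime = 1 h/day × 7 days = 7 h
portable air conditioner: 1.284 kW × 7 h = 8.988 kWh
washing machine: Runtime = 5 h/week × 19 weeks = 95 h
washing machine: 0.78 kW × 95 h = 74.1 kWh
dehumidifier: Runtime = 50 min × 30 = 1500 min = 25 h
dehumidifier: 0.64 kW × 25 h = 16 kWh
Total energy = 99.088 kWh
Cost = 99.088 × £0.23 = £22.79

£22.79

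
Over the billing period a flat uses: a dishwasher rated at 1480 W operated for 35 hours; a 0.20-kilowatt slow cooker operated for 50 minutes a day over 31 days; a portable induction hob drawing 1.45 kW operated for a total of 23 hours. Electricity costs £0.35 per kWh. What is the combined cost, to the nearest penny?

£31.61

dishwasher: 1.48 kW × 35 h = 51.8 kWh
slow cooker: Runtime = 50 min × 31 = 1550 min = 25.833333… h
slow cooker: 0.2 kW × 25.833333… h = 5.166666… kWh
portable induction hob: 1.45 kW × 23 h = 33.35 kWh
Total energy = 90.316666… kWh
Cost = 90.316666… × £0.35 = £31.61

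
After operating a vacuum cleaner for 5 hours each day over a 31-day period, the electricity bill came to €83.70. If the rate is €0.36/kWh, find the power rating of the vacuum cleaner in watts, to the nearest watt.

Energy = €83.70 ÷ €0.36/kWh = 232.5 kWh
Runtime = 5 h/day × 31 days = 155 h
Power = 232.5 kWh ÷ 155 h = 1.5 kW = 1500 W

1500 W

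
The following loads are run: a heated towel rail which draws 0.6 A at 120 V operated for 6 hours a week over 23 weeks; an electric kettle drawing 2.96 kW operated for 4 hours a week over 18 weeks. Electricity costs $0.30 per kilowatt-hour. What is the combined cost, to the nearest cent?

heated towel rail: Power = 0.6 A × 120 V = 72 W = 0.072 kW
heated towel rail: Runtime = 6 h/week × 23 weeks = 138 h
heated towel rail: 0.072 kW × 138 h = 9.936 kWh
electric kettle: Runtime = 4 h/week × 18 weeks = 72 h
electric kettle: 2.96 kW × 72 h = 213.12 kWh
Total energy = 223.056 kWh
Cost = 223.056 × $0.30 = $66.92

$66.92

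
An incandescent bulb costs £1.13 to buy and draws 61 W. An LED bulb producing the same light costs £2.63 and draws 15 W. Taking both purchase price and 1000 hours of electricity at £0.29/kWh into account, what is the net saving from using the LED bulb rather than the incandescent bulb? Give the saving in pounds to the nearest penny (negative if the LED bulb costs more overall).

£11.84

incandescent bulb: £1.13 + (61/1000) kW × 1000 h × £0.29 = £1.13 + £17.69 = £18.82
LED bulb: £2.63 + (15/1000) kW × 1000 h × £0.29 = £2.63 + £4.35 = £6.98
Saving = £18.82 − £6.98 = £11.84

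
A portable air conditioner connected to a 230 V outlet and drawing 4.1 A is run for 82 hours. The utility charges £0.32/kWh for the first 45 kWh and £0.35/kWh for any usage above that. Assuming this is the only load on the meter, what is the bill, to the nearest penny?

£25.71

Power = 4.1 A × 230 V = 943 W = 0.943 kW
Energy = 0.943 kW × 82 h = 77.326 kWh
Tier 1 (0–45 kWh): 45 × £0.32 = £14.4
Above 45 kWh: 32.326 × £0.35 = £11.3141
Bill = £25.71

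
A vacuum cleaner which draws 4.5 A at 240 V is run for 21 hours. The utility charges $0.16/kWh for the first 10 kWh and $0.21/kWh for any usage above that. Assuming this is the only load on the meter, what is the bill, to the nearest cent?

$4.26

Power = 4.5 A × 240 V = 1080 W = 1.08 kW
Energy = 1.08 kW × 21 h = 22.68 kWh
Tier 1 (0–10 kWh): 10 × $0.16 = $1.6
Above 10 kWh: 12.68 × $0.21 = $2.6628
Bill = $4.26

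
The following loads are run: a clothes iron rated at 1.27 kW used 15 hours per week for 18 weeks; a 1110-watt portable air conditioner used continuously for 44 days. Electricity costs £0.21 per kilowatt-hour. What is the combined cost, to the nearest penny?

clothes iron: Runtime = 15 h/week × 18 weeks = 270 h
clothes iron: 1.27 kW × 270 h = 342.9 kWh
portable air conditioner: Runtime = 24 h × 44 = 1056 h
portable air conditioner: 1.11 kW × 1056 h = 1172.16 kWh
Total energy = 1515.06 kWh
Cost = 1515.06 × £0.21 = £318.16

£318.16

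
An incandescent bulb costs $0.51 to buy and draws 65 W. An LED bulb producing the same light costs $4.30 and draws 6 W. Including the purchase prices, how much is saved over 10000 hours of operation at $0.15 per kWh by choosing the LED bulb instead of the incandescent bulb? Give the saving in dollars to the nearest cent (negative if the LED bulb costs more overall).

$84.71

incandescent bulb: $0.51 + (65/1000) kW × 10000 h × $0.15 = $0.51 + $97.5 = $98.01
LED bulb: $4.30 + (6/1000) kW × 10000 h × $0.15 = $4.30 + $9 = $13.3
Saving = $98.01 − $13.3 = $84.71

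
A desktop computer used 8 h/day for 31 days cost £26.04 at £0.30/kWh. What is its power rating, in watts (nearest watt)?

Energy = £26.04 ÷ £0.30/kWh = 86.8 kWh
Runtime = 8 h/day × 31 days = 248 h
Power = 86.8 kWh ÷ 248 h = 0.35 kW = 350 W

350 W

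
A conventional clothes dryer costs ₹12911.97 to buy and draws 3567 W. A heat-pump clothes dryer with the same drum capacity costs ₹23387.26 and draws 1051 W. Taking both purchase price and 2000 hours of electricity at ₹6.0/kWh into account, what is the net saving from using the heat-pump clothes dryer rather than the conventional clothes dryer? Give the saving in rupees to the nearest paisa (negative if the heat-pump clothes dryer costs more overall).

conventional clothes dryer: ₹12911.97 + (3567/1000) kW × 2000 h × ₹6.0 = ₹12911.97 + ₹42804 = ₹55715.97
heat-pump clothes dryer: ₹23387.26 + (1051/1000) kW × 2000 h × ₹6.0 = ₹23387.26 + ₹12612 = ₹35999.26
Saving = ₹55715.97 − ₹35999.26 = ₹19716.71

₹19716.71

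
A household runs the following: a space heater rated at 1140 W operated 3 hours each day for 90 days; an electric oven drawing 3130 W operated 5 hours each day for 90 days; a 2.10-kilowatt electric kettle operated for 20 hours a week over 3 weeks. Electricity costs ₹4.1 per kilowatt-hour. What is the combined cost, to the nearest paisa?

space heater: Runtime = 3 h/day × 90 days = 270 h
space heater: 1.14 kW × 270 h = 307.8 kWh
electric oven: Runtime = 5 h/day × 90 days = 450 h
electric oven: 3.13 kW × 450 h = 1408.5 kWh
electric kettle: Runtime = 20 h/week × 3 weeks = 60 h
electric kettle: 2.1 kW × 60 h = 126 kWh
Total energy = 1842.3 kWh
Cost = 1842.3 × ₹4.1 = ₹7553.43

₹7553.43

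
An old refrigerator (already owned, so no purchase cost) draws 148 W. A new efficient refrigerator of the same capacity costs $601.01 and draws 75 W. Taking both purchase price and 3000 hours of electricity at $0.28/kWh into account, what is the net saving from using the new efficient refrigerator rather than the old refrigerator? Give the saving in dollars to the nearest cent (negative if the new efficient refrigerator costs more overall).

old refrigerator: $0.00 + (148/1000) kW × 3000 h × $0.28 = $0.00 + $124.32 = $124.32
new efficient refrigerator: $601.01 + (75/1000) kW × 3000 h × $0.28 = $601.01 + $63 = $664.01
Saving = $124.32 − $664.01 = −$539.69

-$539.69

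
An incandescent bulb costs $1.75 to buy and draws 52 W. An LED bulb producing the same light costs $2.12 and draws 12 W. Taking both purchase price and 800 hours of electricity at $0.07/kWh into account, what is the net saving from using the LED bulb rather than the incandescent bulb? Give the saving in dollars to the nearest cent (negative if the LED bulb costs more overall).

$1.87

incandescent bulb: $1.75 + (52/1000) kW × 800 h × $0.07 = $1.75 + $2.912 = $4.662
LED bulb: $2.12 + (12/1000) kW × 800 h × $0.07 = $2.12 + $0.672 = $2.792
Saving = $4.662 − $2.792 = $1.87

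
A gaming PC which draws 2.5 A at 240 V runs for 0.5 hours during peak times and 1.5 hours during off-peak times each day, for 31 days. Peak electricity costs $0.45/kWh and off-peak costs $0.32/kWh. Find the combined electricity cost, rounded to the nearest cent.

Power = 2.5 A × 240 V = 600 W = 0.6 kW
Peak energy = 0.6 kW × 0.5 h × 31 = 9.3 kWh
Off-peak energy = 0.6 kW × 1.5 h × 31 = 27.9 kWh
Cost = 9.3 × $0.45 + 27.9 × $0.32 = $4.185 + $8.928 = $13.11

$13.11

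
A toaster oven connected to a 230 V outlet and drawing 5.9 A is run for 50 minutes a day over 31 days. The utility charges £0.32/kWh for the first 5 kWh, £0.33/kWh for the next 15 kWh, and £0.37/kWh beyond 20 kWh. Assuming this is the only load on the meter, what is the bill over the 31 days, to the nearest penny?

£12.12

Power = 5.9 A × 230 V = 1357 W = 1.357 kW
Runtime = 50 min × 31 = 1550 min = 25.833333… h
Energy = 1.357 kW × 25.833333… h = 35.055833… kWh
Tier 1 (0–5 kWh): 5 × £0.32 = £1.6
Tier 2 (5–20 kWh): 15 × £0.33 = £4.95
Above 20 kWh: 15.055833… × £0.37 = £5.570658…
Bill = £12.12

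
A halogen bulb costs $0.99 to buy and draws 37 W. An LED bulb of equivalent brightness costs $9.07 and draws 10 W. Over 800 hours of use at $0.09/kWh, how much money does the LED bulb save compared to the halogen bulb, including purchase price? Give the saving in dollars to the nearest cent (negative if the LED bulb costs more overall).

-$6.14

halogen bulb: $0.99 + (37/1000) kW × 800 h × $0.09 = $0.99 + $2.664 = $3.654
LED bulb: $9.07 + (10/1000) kW × 800 h × $0.09 = $9.07 + $0.72 = $9.79
Saving = $3.654 − $9.79 = −$6.136 → -$6.14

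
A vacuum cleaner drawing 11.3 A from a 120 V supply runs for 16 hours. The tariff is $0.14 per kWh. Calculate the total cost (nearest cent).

$3.04

Power = 11.3 A × 120 V = 1356 W = 1.356 kW
Energy = 1.356 kW × 16 h = 21.696 kWh
Cost = 21.696 kWh × $0.14/kWh = $3.04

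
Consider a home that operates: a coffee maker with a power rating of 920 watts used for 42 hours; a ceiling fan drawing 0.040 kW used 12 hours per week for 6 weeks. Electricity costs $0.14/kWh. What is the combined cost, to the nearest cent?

$5.81

coffee maker: 0.92 kW × 42 h = 38.64 kWh
ceiling fan: Runtime = 12 h/week × 6 weeks = 72 h
ceiling fan: 0.04 kW × 72 h = 2.88 kWh
Total energy = 41.52 kWh
Cost = 41.52 × $0.14 = $5.81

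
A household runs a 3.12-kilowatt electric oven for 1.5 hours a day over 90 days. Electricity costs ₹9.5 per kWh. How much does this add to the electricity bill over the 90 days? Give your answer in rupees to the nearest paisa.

₹4001.40

Runtime = 1.5 h/day × 90 days = 135 h
Energy = 3.12 kW × 135 h = 421.2 kWh
Cost = 421.2 kWh × ₹9.5/kWh = ₹4001.40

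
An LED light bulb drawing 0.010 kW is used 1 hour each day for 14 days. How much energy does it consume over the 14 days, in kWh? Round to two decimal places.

0.14 kWh

Runtime = 1 h/day × 14 days = 14 h
Energy = 0.01 kW × 14 h = 0.14 kWh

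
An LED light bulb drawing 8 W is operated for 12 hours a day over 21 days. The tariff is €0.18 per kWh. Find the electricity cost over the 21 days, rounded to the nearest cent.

€0.36

Runtime = 12 h/day × 21 days = 252 h
Energy = 0.008 kW × 252 h = 2.016 kWh
Cost = 2.016 kWh × €0.18/kWh = €0.36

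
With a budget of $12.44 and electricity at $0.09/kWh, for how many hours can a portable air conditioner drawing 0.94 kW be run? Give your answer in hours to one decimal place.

147.0 h

Energy available = $12.44 ÷ $0.09/kWh = 138.2222 kWh
Hours = 138.2222 kWh ÷ 0.94 kW = 147.0 h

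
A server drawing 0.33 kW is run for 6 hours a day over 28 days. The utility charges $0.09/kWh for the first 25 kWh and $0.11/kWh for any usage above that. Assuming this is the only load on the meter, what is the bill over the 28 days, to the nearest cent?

Runtime = 6 h/day × 28 days = 168 h
Energy = 0.33 kW × 168 h = 55.44 kWh
Tier 1 (0–25 kWh): 25 × $0.09 = $2.25
Above 25 kWh: 30.44 × $0.11 = $3.3484
Bill = $5.60

$5.60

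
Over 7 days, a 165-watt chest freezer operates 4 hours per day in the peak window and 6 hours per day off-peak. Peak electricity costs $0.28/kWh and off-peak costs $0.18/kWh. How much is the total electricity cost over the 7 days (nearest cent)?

$2.54

Peak energy = 0.165 kW × 4 h × 7 = 4.62 kWh
Off-peak energy = 0.165 kW × 6 h × 7 = 6.93 kWh
Cost = 4.62 × $0.28 + 6.93 × $0.18 = $1.2936 + $1.2474 = $2.54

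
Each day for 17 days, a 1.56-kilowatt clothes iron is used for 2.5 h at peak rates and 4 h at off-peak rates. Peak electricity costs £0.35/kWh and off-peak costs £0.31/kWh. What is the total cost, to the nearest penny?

Peak energy = 1.56 kW × 2.5 h × 17 = 66.3 kWh
Off-peak energy = 1.56 kW × 4 h × 17 = 106.08 kWh
Cost = 66.3 × £0.35 + 106.08 × £0.31 = £23.205 + £32.8848 = £56.09

£56.09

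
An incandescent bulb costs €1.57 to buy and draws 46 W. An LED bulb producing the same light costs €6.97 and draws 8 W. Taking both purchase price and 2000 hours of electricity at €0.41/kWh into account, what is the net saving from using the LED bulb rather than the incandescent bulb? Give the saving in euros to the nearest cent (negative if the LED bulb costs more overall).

incandescent bulb: €1.57 + (46/1000) kW × 2000 h × €0.41 = €1.57 + €37.72 = €39.29
LED bulb: €6.97 + (8/1000) kW × 2000 h × €0.41 = €6.97 + €6.56 = €13.53
Saving = €39.29 − €13.53 = €25.76

€25.76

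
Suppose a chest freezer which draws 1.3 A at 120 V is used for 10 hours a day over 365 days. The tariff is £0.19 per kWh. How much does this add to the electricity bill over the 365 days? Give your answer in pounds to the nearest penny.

£108.19

Power = 1.3 A × 120 V = 156 W = 0.156 kW
Runtime = 10 h/day × 365 days = 3650 h
Energy = 0.156 kW × 3650 h = 569.4 kWh
Cost = 569.4 kWh × £0.19/kWh = £108.19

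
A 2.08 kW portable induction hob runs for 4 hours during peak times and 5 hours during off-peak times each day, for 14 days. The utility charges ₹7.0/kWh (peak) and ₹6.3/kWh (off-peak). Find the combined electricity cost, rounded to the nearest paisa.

₹1732.64

Peak energy = 2.08 kW × 4 h × 14 = 116.48 kWh
Off-peak energy = 2.08 kW × 5 h × 14 = 145.6 kWh
Cost = 116.48 × ₹7.0 + 145.6 × ₹6.3 = ₹815.36 + ₹917.28 = ₹1732.64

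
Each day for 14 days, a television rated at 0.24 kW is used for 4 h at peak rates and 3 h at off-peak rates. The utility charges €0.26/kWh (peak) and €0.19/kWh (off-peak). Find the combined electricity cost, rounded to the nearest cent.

€5.41

Peak energy = 0.24 kW × 4 h × 14 = 13.44 kWh
Off-peak energy = 0.24 kW × 3 h × 14 = 10.08 kWh
Cost = 13.44 × €0.26 + 10.08 × €0.19 = €3.4944 + €1.9152 = €5.41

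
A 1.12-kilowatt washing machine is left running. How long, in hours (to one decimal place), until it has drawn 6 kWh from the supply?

Hours = 6 kWh ÷ 1.12 kW = 5.4 h

5.4 h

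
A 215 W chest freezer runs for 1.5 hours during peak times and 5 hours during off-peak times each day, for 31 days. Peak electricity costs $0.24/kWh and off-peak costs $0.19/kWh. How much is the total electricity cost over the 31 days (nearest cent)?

$8.73

Peak energy = 0.215 kW × 1.5 h × 31 = 9.9975 kWh
Off-peak energy = 0.215 kW × 5 h × 31 = 33.325 kWh
Cost = 9.9975 × $0.24 + 33.325 × $0.19 = $2.3994 + $6.33175 = $8.73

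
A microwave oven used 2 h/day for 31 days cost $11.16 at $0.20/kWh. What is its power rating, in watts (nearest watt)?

900 W

Energy = $11.16 ÷ $0.20/kWh = 55.8 kWh
Runtime = 2 h/day × 31 days = 62 h
Power = 55.8 kWh ÷ 62 h = 0.9 kW = 900 W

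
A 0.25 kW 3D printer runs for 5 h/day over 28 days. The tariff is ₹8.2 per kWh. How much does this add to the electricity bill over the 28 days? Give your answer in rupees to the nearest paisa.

Runtime = 5 h/day × 28 days = 140 h
Energy = 0.25 kW × 140 h = 35 kWh
Cost = 35 kWh × ₹8.2/kWh = ₹287.00

₹287.00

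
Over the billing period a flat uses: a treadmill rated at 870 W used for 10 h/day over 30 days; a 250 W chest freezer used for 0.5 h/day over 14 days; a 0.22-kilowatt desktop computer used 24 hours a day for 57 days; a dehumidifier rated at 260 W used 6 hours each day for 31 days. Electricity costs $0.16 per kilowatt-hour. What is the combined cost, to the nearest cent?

treadmill: Runtime = 10 h/day × 30 days = 300 h
treadmill: 0.87 kW × 300 h = 261 kWh
chest freezer: Runtime = 0.5 h/day × 14 days = 7 h
chest freezer: 0.25 kW × 7 h = 1.75 kWh
desktop computer: Runtime = 24 h × 57 = 1368 h
desktop computer: 0.22 kW × 1368 h = 300.96 kWh
dehumidifier: Runtime = 6 h/day × 31 days = 186 h
dehumidifier: 0.26 kW × 186 h = 48.36 kWh
Total energy = 612.07 kWh
Cost = 612.07 × $0.16 = $97.93

$97.93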